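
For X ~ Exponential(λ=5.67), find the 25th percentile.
0.0507

We have X ~ Exponential(λ=5.67).

We want to find x such that P(X ≤ x) = 0.25.

This is the 25th percentile, which means 25% of values fall below this point.

Using the inverse CDF (quantile function):
x = F⁻¹(0.25) = 0.0507

Verification: P(X ≤ 0.0507) = 0.25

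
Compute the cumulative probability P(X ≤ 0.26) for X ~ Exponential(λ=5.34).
0.750526

We have X ~ Exponential(λ=5.34).

The CDF gives us P(X ≤ k).

Using the CDF:
P(X ≤ 0.26) = 0.750526

This means there's approximately a 75.1% chance that X is at most 0.26.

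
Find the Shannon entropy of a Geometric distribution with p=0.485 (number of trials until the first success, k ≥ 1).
1.4282 nats

We have X ~ Geometric(p=0.485) (number of trials until the first success, k ≥ 1).

The Shannon entropy measures the uncertainty or information content of the distribution.

For a Geometric distribution with p=0.485 (number of trials until the first success, k ≥ 1):
H(X) = 1.4282 nats

(In bits, this would be 2.0605 bits.)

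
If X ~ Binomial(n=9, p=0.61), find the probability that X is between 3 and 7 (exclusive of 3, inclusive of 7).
0.832397

We have X ~ Binomial(n=9, p=0.61).

To find P(3 < X ≤ 7), we use:
P(3 < X ≤ 7) = P(X ≤ 7) - P(X ≤ 3)
                 = F(7) - F(3)
                 = 0.921017 - 0.088620
                 = 0.832397

So there's approximately a 83.2% chance that X falls in this range.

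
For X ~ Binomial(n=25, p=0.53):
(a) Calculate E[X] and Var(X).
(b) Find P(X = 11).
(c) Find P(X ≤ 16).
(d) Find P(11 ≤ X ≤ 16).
(a) E[X] = 13.2500, Var(X) = 6.2275
(b) P(X = 11) = 0.106044
(c) P(X ≤ 16) = 0.904592
(d) P(11 ≤ X ≤ 16) = 0.769312

We have X ~ Binomial(n=25, p=0.53).

(a) Moments:
E[X] = 13.2500
Var(X) = 6.2275
σ = √Var(X) = 2.4955

(b) Point probability using PMF:
P(X = 11) = 0.106044

(c) Cumulative probability using CDF:
P(X ≤ 16) = F(16) = 0.904592

(d) Range probability:
P(11 ≤ X ≤ 16) = P(X ≤ 16) - P(X ≤ 10)
                   = F(16) - F(10)
                   = 0.904592 - 0.135279
                   = 0.769312

This means approximately 76.9% of outcomes fall in the interval [11, 16].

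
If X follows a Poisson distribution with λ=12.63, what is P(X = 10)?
0.093139

We have X ~ Poisson(λ=12.63).

For a Poisson distribution, the PMF gives us the probability of each outcome.

Using the PMF formula:
P(X = 10) = 0.093139

Rounded to 4 decimal places: 0.0931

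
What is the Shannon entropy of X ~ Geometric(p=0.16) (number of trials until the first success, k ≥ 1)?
2.7479 nats

We have X ~ Geometric(p=0.16) (number of trials until the first success, k ≥ 1).

The Shannon entropy measures the uncertainty or information content of the distribution.

For a Geometric distribution with p=0.16 (number of trials until the first success, k ≥ 1):
H(X) = 2.7479 nats

(In bits, this would be 3.9644 bits.)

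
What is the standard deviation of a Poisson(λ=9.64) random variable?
3.1048

We have X ~ Poisson(λ=9.64).

For a Poisson distribution with λ=9.64:
σ = √Var(X) = 3.1048

The standard deviation is the square root of the variance.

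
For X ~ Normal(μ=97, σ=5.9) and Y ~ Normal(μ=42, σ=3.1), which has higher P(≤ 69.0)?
Y has higher probability (P(Y ≤ 69.0) = 1.0000 > P(X ≤ 69.0) = 0.0000)

Compute P(≤ 69.0) for each distribution:

X ~ Normal(μ=97, σ=5.9):
P(X ≤ 69.0) = 0.0000

Y ~ Normal(μ=42, σ=3.1):
P(Y ≤ 69.0) = 1.0000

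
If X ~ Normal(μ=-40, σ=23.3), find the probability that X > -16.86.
0.160323

We have X ~ Normal(μ=-40, σ=23.3).

P(X > -16.86) = 1 - P(X ≤ -16.86)
                = 1 - F(-16.86)
                = 1 - 0.839677
                = 0.160323

So there's approximately a 16.0% chance that X exceeds -16.86.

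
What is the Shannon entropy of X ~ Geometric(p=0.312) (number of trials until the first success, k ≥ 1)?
1.9894 nats

We have X ~ Geometric(p=0.312) (number of trials until the first success, k ≥ 1).

The Shannon entropy measures the uncertainty or information content of the distribution.

For a Geometric distribution with p=0.312 (number of trials until the first success, k ≥ 1):
H(X) = 1.9894 nats

(In bits, this would be 2.8701 bits.)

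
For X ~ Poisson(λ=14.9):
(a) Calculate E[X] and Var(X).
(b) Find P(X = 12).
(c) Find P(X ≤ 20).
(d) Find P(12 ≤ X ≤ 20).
(a) E[X] = 14.9000, Var(X) = 14.9000
(b) P(X = 12) = 0.084510
(c) P(X ≤ 20) = 0.921141
(d) P(12 ≤ X ≤ 20) = 0.729671

We have X ~ Poisson(λ=14.9).

(a) Moments:
E[X] = 14.9000
Var(X) = 14.9000
σ = √Var(X) = 3.8601

(b) Point probability using PMF:
P(X = 12) = 0.084510

(c) Cumulative probability using CDF:
P(X ≤ 20) = F(20) = 0.921141

(d) Range probability:
P(12 ≤ X ≤ 20) = P(X ≤ 20) - P(X ≤ 11)
                   = F(20) - F(11)
                   = 0.921141 - 0.191469
                   = 0.729671

This means approximately 73.0% of outcomes fall in the interval [12, 20].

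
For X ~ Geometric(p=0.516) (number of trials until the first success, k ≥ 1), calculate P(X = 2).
0.249744

We have X ~ Geometric(p=0.516) (number of trials until the first success, k ≥ 1).

For a Geometric distribution, the PMF gives us the probability of each outcome.

Using the PMF formula:
P(X = 2) = 0.249744

Rounded to 4 decimal places: 0.2497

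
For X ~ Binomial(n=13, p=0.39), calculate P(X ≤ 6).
0.793527

We have X ~ Binomial(n=13, p=0.39).

The CDF gives us P(X ≤ k).

Using the CDF:
P(X ≤ 6) = 0.793527

This means there's approximately a 79.4% chance that X is at most 6.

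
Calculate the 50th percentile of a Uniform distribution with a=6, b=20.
13.0000

We have X ~ Uniform(a=6, b=20).

We want to find x such that P(X ≤ x) = 0.5.

This is the 50th percentile, which means 50% of values fall below this point.

Using the inverse CDF (quantile function):
x = F⁻¹(0.5) = 13.0000

Verification: P(X ≤ 13.0000) = 0.5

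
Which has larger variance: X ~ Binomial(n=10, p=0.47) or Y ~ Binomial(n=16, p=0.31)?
Y has larger variance (3.4224 > 2.4910)

Compute the variance for each distribution:

X ~ Binomial(n=10, p=0.47):
Var(X) = 2.4910

Y ~ Binomial(n=16, p=0.31):
Var(Y) = 3.4224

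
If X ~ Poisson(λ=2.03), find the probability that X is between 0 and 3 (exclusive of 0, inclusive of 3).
0.720334

We have X ~ Poisson(λ=2.03).

To find P(0 < X ≤ 3), we use:
P(0 < X ≤ 3) = P(X ≤ 3) - P(X ≤ 0)
                 = F(3) - F(0)
                 = 0.851670 - 0.131336
                 = 0.720334

So there's approximately a 72.0% chance that X falls in this range.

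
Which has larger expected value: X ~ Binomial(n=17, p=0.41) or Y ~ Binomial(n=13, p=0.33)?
X has larger mean (6.9700 > 4.2900)

Compute the expected value for each distribution:

X ~ Binomial(n=17, p=0.41):
E[X] = 6.9700

Y ~ Binomial(n=13, p=0.33):
E[Y] = 4.2900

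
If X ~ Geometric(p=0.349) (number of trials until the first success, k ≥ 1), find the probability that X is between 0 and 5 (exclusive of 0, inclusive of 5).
0.883076

We have X ~ Geometric(p=0.349) (number of trials until the first success, k ≥ 1).

To find P(0 < X ≤ 5), we use:
P(0 < X ≤ 5) = P(X ≤ 5) - P(X ≤ 0)
                 = F(5) - F(0)
                 = 0.883076 - 0.000000
                 = 0.883076

So there's approximately a 88.3% chance that X falls in this range.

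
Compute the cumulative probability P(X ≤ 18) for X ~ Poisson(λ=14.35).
0.862273

We have X ~ Poisson(λ=14.35).

The CDF gives us P(X ≤ k).

Using the CDF:
P(X ≤ 18) = 0.862273

This means there's approximately a 86.2% chance that X is at most 18.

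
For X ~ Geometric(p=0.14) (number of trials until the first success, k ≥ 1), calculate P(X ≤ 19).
0.943053

We have X ~ Geometric(p=0.14) (number of trials until the first success, k ≥ 1).

The CDF gives us P(X ≤ k).

Using the CDF:
P(X ≤ 19) = 0.943053

This means there's approximately a 94.3% chance that X is at most 19.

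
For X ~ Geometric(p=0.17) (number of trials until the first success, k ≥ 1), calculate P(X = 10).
0.031780

We have X ~ Geometric(p=0.17) (number of trials until the first success, k ≥ 1).

For a Geometric distribution, the PMF gives us the probability of each outcome.

Using the PMF formula:
P(X = 10) = 0.031780

Rounded to 4 decimal places: 0.0318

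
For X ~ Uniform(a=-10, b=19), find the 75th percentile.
11.7500

We have X ~ Uniform(a=-10, b=19).

We want to find x such that P(X ≤ x) = 0.75.

This is the 75th percentile, which means 75% of values fall below this point.

Using the inverse CDF (quantile function):
x = F⁻¹(0.75) = 11.7500

Verification: P(X ≤ 11.7500) = 0.75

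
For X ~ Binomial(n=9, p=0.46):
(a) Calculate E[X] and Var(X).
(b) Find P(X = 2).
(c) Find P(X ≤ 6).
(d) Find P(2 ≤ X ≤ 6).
(a) E[X] = 4.1400, Var(X) = 2.2356
(b) P(X = 2) = 0.101994
(c) P(X ≤ 6) = 0.943584
(d) P(2 ≤ X ≤ 6) = 0.909747

We have X ~ Binomial(n=9, p=0.46).

(a) Moments:
E[X] = 4.1400
Var(X) = 2.2356
σ = √Var(X) = 1.4952

(b) Point probability using PMF:
P(X = 2) = 0.101994

(c) Cumulative probability using CDF:
P(X ≤ 6) = F(6) = 0.943584

(d) Range probability:
P(2 ≤ X ≤ 6) = P(X ≤ 6) - P(X ≤ 1)
                   = F(6) - F(1)
                   = 0.943584 - 0.033837
                   = 0.909747

This means approximately 91.0% of outcomes fall in the interval [2, 6].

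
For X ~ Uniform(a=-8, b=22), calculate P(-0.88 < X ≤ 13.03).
0.463667

We have X ~ Uniform(a=-8, b=22).

To find P(-0.88 < X ≤ 13.03), we use:
P(-0.88 < X ≤ 13.03) = P(X ≤ 13.03) - P(X ≤ -0.88)
                 = F(13.03) - F(-0.88)
                 = 0.701000 - 0.237333
                 = 0.463667

So there's approximately a 46.4% chance that X falls in this range.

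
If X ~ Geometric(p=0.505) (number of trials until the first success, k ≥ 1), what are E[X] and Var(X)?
E[X] = 1.9802, Var(X) = 1.9410

We have X ~ Geometric(p=0.505) (number of trials until the first success, k ≥ 1).

For a Geometric distribution with p=0.505 (number of trials until the first success, k ≥ 1):

Expected value:
E[X] = 1.9802

Variance:
Var(X) = 1.9410

Standard deviation:
σ = √Var(X) = 1.3932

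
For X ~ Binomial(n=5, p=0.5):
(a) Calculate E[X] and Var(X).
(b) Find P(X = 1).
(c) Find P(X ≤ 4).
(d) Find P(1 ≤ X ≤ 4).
(a) E[X] = 2.5000, Var(X) = 1.2500
(b) P(X = 1) = 0.156250
(c) P(X ≤ 4) = 0.968750
(d) P(1 ≤ X ≤ 4) = 0.937500

We have X ~ Binomial(n=5, p=0.5).

(a) Moments:
E[X] = 2.5000
Var(X) = 1.2500
σ = √Var(X) = 1.1180

(b) Point probability using PMF:
P(X = 1) = 0.156250

(c) Cumulative probability using CDF:
P(X ≤ 4) = F(4) = 0.968750

(d) Range probability:
P(1 ≤ X ≤ 4) = P(X ≤ 4) - P(X ≤ 0)
                   = F(4) - F(0)
                   = 0.968750 - 0.031250
                   = 0.937500

This means approximately 93.8% of outcomes fall in the interval [1, 4].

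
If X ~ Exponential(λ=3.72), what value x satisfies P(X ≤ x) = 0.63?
0.2673

We have X ~ Exponential(λ=3.72).

We want to find x such that P(X ≤ x) = 0.63.

This is the 63rd percentile, which means 63% of values fall below this point.

Using the inverse CDF (quantile function):
x = F⁻¹(0.63) = 0.2673

Verification: P(X ≤ 0.2673) = 0.63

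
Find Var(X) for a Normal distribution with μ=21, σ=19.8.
392.0400

We have X ~ Normal(μ=21, σ=19.8).

For a Normal distribution with μ=21, σ=19.8:
Var(X) = 392.0400

The variance measures the spread of the distribution around the mean.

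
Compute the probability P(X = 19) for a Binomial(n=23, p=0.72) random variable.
0.105959

We have X ~ Binomial(n=23, p=0.72).

For a Binomial distribution, the PMF gives us the probability of each outcome.

Using the PMF formula:
P(X = 19) = 0.105959

Rounded to 4 decimal places: 0.1060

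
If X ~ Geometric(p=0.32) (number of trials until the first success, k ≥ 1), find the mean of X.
3.1250

We have X ~ Geometric(p=0.32) (number of trials until the first success, k ≥ 1).

For a Geometric distribution with p=0.32 (number of trials until the first success, k ≥ 1):
E[X] = 3.1250

This is the expected (average) value of X.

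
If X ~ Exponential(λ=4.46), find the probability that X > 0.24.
0.342871

We have X ~ Exponential(λ=4.46).

P(X > 0.24) = 1 - P(X ≤ 0.24)
                = 1 - F(0.24)
                = 1 - 0.657129
                = 0.342871

So there's approximately a 34.3% chance that X exceeds 0.24.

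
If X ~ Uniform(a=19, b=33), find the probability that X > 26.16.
0.488571

We have X ~ Uniform(a=19, b=33).

P(X > 26.16) = 1 - P(X ≤ 26.16)
                = 1 - F(26.16)
                = 1 - 0.511429
                = 0.488571

So there's approximately a 48.9% chance that X exceeds 26.16.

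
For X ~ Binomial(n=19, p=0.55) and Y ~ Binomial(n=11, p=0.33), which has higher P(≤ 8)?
Y has higher probability (P(Y ≤ 8) = 0.9987 > P(X ≤ 8) = 0.1841)

Compute P(≤ 8) for each distribution:

X ~ Binomial(n=19, p=0.55):
P(X ≤ 8) = 0.1841

Y ~ Binomial(n=11, p=0.33):
P(Y ≤ 8) = 0.9987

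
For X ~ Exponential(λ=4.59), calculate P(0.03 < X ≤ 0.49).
0.765866

We have X ~ Exponential(λ=4.59).

To find P(0.03 < X ≤ 0.49), we use:
P(0.03 < X ≤ 0.49) = P(X ≤ 0.49) - P(X ≤ 0.03)
                 = F(0.49) - F(0.03)
                 = 0.894506 - 0.128640
                 = 0.765866

So there's approximately a 76.6% chance that X falls in this range.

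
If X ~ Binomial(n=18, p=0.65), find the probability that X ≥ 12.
0.549103

We have X ~ Binomial(n=18, p=0.65).

For discrete distributions, P(X ≥ 12) = 1 - P(X ≤ 11).

P(X ≤ 11) = 0.450897
P(X ≥ 12) = 1 - 0.450897 = 0.549103

So there's approximately a 54.9% chance that X is at least 12.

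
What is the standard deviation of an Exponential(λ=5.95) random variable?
0.1681

We have X ~ Exponential(λ=5.95).

For an Exponential distribution with λ=5.95:
σ = √Var(X) = 0.1681

The standard deviation is the square root of the variance.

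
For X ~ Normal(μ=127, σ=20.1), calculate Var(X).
404.0100

We have X ~ Normal(μ=127, σ=20.1).

For a Normal distribution with μ=127, σ=20.1:
Var(X) = 404.0100

The variance measures the spread of the distribution around the mean.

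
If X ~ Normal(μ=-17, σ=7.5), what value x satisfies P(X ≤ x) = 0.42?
-18.5142

We have X ~ Normal(μ=-17, σ=7.5).

We want to find x such that P(X ≤ x) = 0.42.

This is the 42nd percentile, which means 42% of values fall below this point.

Using the inverse CDF (quantile function):
x = F⁻¹(0.42) = -18.5142

Verification: P(X ≤ -18.5142) = 0.42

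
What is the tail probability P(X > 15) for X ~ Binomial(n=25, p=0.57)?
0.309811

We have X ~ Binomial(n=25, p=0.57).

P(X > 15) = 1 - P(X ≤ 15)
                = 1 - F(15)
                = 1 - 0.690189
                = 0.309811

So there's approximately a 31.0% chance that X exceeds 15.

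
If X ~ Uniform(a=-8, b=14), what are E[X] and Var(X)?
E[X] = 3.0000, Var(X) = 40.3333

We have X ~ Uniform(a=-8, b=14).

For a Uniform distribution with a=-8, b=14:

Expected value:
E[X] = 3.0000

Variance:
Var(X) = 40.3333

Standard deviation:
σ = √Var(X) = 6.3509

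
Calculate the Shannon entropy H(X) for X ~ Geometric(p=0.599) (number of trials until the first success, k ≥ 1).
1.1242 nats

We have X ~ Geometric(p=0.599) (number of trials until the first success, k ≥ 1).

The Shannon entropy measures the uncertainty or information content of the distribution.

For a Geometric distribution with p=0.599 (number of trials until the first success, k ≥ 1):
H(X) = 1.1242 nats

(In bits, this would be 1.6219 bits.)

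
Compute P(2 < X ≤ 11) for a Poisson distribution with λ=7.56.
0.897855

We have X ~ Poisson(λ=7.56).

To find P(2 < X ≤ 11), we use:
P(2 < X ≤ 11) = P(X ≤ 11) - P(X ≤ 2)
                 = F(11) - F(2)
                 = 0.917198 - 0.019344
                 = 0.897855

So there's approximately a 89.8% chance that X falls in this range.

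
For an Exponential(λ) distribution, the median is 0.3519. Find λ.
λ = 1.9697

For X ~ Exponential(λ), the CDF is F(x) = 1 - e^(-λx).
The median m satisfies F(m) = 0.5:
1 - e^(-λm) = 0.5
e^(-λm) = 0.5
λm = ln(2)
m = ln(2) / λ

Given m = 0.3519:
λ = ln(2) / 0.3519 = 0.693147 / 0.3519 = 1.9697

Verification: ln(2) / 1.9697 = 0.3519 ✓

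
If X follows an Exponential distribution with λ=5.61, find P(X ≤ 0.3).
0.814184

We have X ~ Exponential(λ=5.61).

The CDF gives us P(X ≤ k).

Using the CDF:
P(X ≤ 0.3) = 0.814184

This means there's approximately a 81.4% chance that X is at most 0.3.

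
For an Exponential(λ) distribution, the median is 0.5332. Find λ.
λ = 1.3000

For X ~ Exponential(λ), the CDF is F(x) = 1 - e^(-λx).
The median m satisfies F(m) = 0.5:
1 - e^(-λm) = 0.5
e^(-λm) = 0.5
λm = ln(2)
m = ln(2) / λ

Given m = 0.5332:
λ = ln(2) / 0.5332 = 0.693147 / 0.5332 = 1.3000

Verification: ln(2) / 1.3000 = 0.5332 ✓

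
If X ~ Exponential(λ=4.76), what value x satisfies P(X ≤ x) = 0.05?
0.0108

We have X ~ Exponential(λ=4.76).

We want to find x such that P(X ≤ x) = 0.05.

This is the 5th percentile, which means 5% of values fall below this point.

Using the inverse CDF (quantile function):
x = F⁻¹(0.05) = 0.0108

Verification: P(X ≤ 0.0108) = 0.05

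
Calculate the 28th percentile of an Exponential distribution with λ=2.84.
0.1157

We have X ~ Exponential(λ=2.84).

We want to find x such that P(X ≤ x) = 0.28.

This is the 28th percentile, which means 28% of values fall below this point.

Using the inverse CDF (quantile function):
x = F⁻¹(0.28) = 0.1157

Verification: P(X ≤ 0.1157) = 0.28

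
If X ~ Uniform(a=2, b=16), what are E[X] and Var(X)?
E[X] = 9.0000, Var(X) = 16.3333

We have X ~ Uniform(a=2, b=16).

For a Uniform distribution with a=2, b=16:

Expected value:
E[X] = 9.0000

Variance:
Var(X) = 16.3333

Standard deviation:
σ = √Var(X) = 4.0415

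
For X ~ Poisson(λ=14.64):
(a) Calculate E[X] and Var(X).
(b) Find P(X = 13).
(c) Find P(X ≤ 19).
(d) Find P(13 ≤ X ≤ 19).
(a) E[X] = 14.6400, Var(X) = 14.6400
(b) P(X = 13) = 0.099927
(c) P(X ≤ 19) = 0.894320
(d) P(13 ≤ X ≤ 19) = 0.595816

We have X ~ Poisson(λ=14.64).

(a) Moments:
E[X] = 14.6400
Var(X) = 14.6400
σ = √Var(X) = 3.8262

(b) Point probability using PMF:
P(X = 13) = 0.099927

(c) Cumulative probability using CDF:
P(X ≤ 19) = F(19) = 0.894320

(d) Range probability:
P(13 ≤ X ≤ 19) = P(X ≤ 19) - P(X ≤ 12)
                   = F(19) - F(12)
                   = 0.894320 - 0.298504
                   = 0.595816

This means approximately 59.6% of outcomes fall in the interval [13, 19].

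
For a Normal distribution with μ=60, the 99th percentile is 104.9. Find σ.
σ = 19.3006

For X ~ Normal(μ, σ), the p-th percentile satisfies x = μ + z_p × σ,
where z_p = Φ⁻¹(p) is the standard normal quantile.

Step 1: z_{0.99} = Φ⁻¹(0.99) = 2.3263

Step 2: Solve for σ:
104.9 = 60 + 2.3263 × σ
σ = (104.9 - 60) / 2.3263
σ = 44.90 / 2.3263
σ = 19.3006

Verification: μ + z × σ = 60 + 2.3263 × 19.3006 = 104.90 ✓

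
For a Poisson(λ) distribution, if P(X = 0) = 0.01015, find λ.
λ = 4.5903

For a Poisson(λ) distribution, the PMF at 0 is:
P(X = 0) = λ^0 e^(-λ) / 0! = e^(-λ)

Given P(X = 0) = 0.01015:
e^(-λ) = 0.01015
-λ = ln(0.01015)
λ = -ln(0.01015) = 4.5903

Verification: e^(-4.5903) = 0.01015 ✓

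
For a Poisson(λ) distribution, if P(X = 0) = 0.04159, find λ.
λ = 3.1799

For a Poisson(λ) distribution, the PMF at 0 is:
P(X = 0) = λ^0 e^(-λ) / 0! = e^(-λ)

Given P(X = 0) = 0.04159:
e^(-λ) = 0.04159
-λ = ln(0.04159)
λ = -ln(0.04159) = 3.1799

Verification: e^(-3.1799) = 0.04159 ✓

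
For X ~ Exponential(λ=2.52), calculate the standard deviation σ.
0.3968

We have X ~ Exponential(λ=2.52).

For an Exponential distribution with λ=2.52:
σ = √Var(X) = 0.3968

The standard deviation is the square root of the variance.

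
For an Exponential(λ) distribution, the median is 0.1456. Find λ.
λ = 4.7606

For X ~ Exponential(λ), the CDF is F(x) = 1 - e^(-λx).
The median m satisfies F(m) = 0.5:
1 - e^(-λm) = 0.5
e^(-λm) = 0.5
λm = ln(2)
m = ln(2) / λ

Given m = 0.1456:
λ = ln(2) / 0.1456 = 0.693147 / 0.1456 = 4.7606

Verification: ln(2) / 4.7606 = 0.1456 ✓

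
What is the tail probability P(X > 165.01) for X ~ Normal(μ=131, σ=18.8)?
0.035222

We have X ~ Normal(μ=131, σ=18.8).

P(X > 165.01) = 1 - P(X ≤ 165.01)
                = 1 - F(165.01)
                = 1 - 0.964778
                = 0.035222

So there's approximately a 3.5% chance that X exceeds 165.01.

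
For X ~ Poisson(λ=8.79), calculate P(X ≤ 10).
0.730579

We have X ~ Poisson(λ=8.79).

The CDF gives us P(X ≤ k).

Using the CDF:
P(X ≤ 10) = 0.730579

This means there's approximately a 73.1% chance that X is at most 10.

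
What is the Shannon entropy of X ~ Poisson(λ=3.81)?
2.0607 nats

We have X ~ Poisson(λ=3.81).

The Shannon entropy measures the uncertainty or information content of the distribution.

For a Poisson distribution with λ=3.81:
H(X) = 2.0607 nats

(In bits, this would be 2.9730 bits.)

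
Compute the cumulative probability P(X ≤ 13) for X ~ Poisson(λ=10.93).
0.787731

We have X ~ Poisson(λ=10.93).

The CDF gives us P(X ≤ k).

Using the CDF:
P(X ≤ 13) = 0.787731

This means there's approximately a 78.8% chance that X is at most 13.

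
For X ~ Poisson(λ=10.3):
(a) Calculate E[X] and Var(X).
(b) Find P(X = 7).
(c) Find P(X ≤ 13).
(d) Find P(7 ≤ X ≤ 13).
(a) E[X] = 10.3000, Var(X) = 10.3000
(b) P(X = 7) = 0.082072
(c) P(X ≤ 13) = 0.841622
(d) P(7 ≤ X ≤ 13) = 0.729291

We have X ~ Poisson(λ=10.3).

(a) Moments:
E[X] = 10.3000
Var(X) = 10.3000
σ = √Var(X) = 3.2094

(b) Point probability using PMF:
P(X = 7) = 0.082072

(c) Cumulative probability using CDF:
P(X ≤ 13) = F(13) = 0.841622

(d) Range probability:
P(7 ≤ X ≤ 13) = P(X ≤ 13) - P(X ≤ 6)
                   = F(13) - F(6)
                   = 0.841622 - 0.112331
                   = 0.729291

This means approximately 72.9% of outcomes fall in the interval [7, 13].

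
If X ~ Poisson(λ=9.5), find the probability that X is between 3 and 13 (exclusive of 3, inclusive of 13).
0.883276

We have X ~ Poisson(λ=9.5).

To find P(3 < X ≤ 13), we use:
P(3 < X ≤ 13) = P(X ≤ 13) - P(X ≤ 3)
                 = F(13) - F(3)
                 = 0.898136 - 0.014860
                 = 0.883276

So there's approximately a 88.3% chance that X falls in this range.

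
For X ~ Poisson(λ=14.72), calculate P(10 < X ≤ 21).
0.822073

We have X ~ Poisson(λ=14.72).

To find P(10 < X ≤ 21), we use:
P(10 < X ≤ 21) = P(X ≤ 21) - P(X ≤ 10)
                 = F(21) - F(10)
                 = 0.954795 - 0.132722
                 = 0.822073

So there's approximately a 82.2% chance that X falls in this range.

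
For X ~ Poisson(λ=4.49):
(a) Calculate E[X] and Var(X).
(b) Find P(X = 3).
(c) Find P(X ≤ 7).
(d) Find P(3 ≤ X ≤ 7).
(a) E[X] = 4.4900, Var(X) = 4.4900
(b) P(X = 3) = 0.169280
(c) P(X ≤ 7) = 0.914235
(d) P(3 ≤ X ≤ 7) = 0.739529

We have X ~ Poisson(λ=4.49).

(a) Moments:
E[X] = 4.4900
Var(X) = 4.4900
σ = √Var(X) = 2.1190

(b) Point probability using PMF:
P(X = 3) = 0.169280

(c) Cumulative probability using CDF:
P(X ≤ 7) = F(7) = 0.914235

(d) Range probability:
P(3 ≤ X ≤ 7) = P(X ≤ 7) - P(X ≤ 2)
                   = F(7) - F(2)
                   = 0.914235 - 0.174706
                   = 0.739529

This means approximately 74.0% of outcomes fall in the interval [3, 7].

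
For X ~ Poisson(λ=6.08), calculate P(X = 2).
0.042293

We have X ~ Poisson(λ=6.08).

For a Poisson distribution, the PMF gives us the probability of each outcome.

Using the PMF formula:
P(X = 2) = 0.042293

Rounded to 4 decimal places: 0.0423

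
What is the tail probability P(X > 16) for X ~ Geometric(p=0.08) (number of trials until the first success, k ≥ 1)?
0.263394

We have X ~ Geometric(p=0.08) (number of trials until the first success, k ≥ 1).

P(X > 16) = 1 - P(X ≤ 16)
                = 1 - F(16)
                = 1 - 0.736606
                = 0.263394

So there's approximately a 26.3% chance that X exceeds 16.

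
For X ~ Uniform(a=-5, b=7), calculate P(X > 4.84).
0.180000

We have X ~ Uniform(a=-5, b=7).

P(X > 4.84) = 1 - P(X ≤ 4.84)
                = 1 - F(4.84)
                = 1 - 0.820000
                = 0.180000

So there's approximately a 18.0% chance that X exceeds 4.84.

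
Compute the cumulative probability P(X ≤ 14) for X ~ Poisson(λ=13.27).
0.647308

We have X ~ Poisson(λ=13.27).

The CDF gives us P(X ≤ k).

Using the CDF:
P(X ≤ 14) = 0.647308

This means there's approximately a 64.7% chance that X is at most 14.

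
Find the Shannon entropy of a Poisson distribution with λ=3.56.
2.0243 nats

We have X ~ Poisson(λ=3.56).

The Shannon entropy measures the uncertainty or information content of the distribution.

For a Poisson distribution with λ=3.56:
H(X) = 2.0243 nats

(In bits, this would be 2.9205 bits.)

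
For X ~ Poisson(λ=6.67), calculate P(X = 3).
0.062731

We have X ~ Poisson(λ=6.67).

For a Poisson distribution, the PMF gives us the probability of each outcome.

Using the PMF formula:
P(X = 3) = 0.062731

Rounded to 4 decimal places: 0.0627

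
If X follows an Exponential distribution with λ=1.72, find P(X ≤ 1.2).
0.873055

We have X ~ Exponential(λ=1.72).

The CDF gives us P(X ≤ k).

Using the CDF:
P(X ≤ 1.2) = 0.873055

This means there's approximately a 87.3% chance that X is at most 1.2.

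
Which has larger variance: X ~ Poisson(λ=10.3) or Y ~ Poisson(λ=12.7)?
Y has larger variance (12.7000 > 10.3000)

Compute the variance for each distribution:

X ~ Poisson(λ=10.3):
Var(X) = 10.3000

Y ~ Poisson(λ=12.7):
Var(Y) = 12.7000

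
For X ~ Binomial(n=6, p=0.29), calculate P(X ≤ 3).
0.937186

We have X ~ Binomial(n=6, p=0.29).

The CDF gives us P(X ≤ k).

Using the CDF:
P(X ≤ 3) = 0.937186

This means there's approximately a 93.7% chance that X is at most 3.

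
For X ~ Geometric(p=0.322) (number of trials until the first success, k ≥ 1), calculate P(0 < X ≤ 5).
0.856732

We have X ~ Geometric(p=0.322) (number of trials until the first success, k ≥ 1).

To find P(0 < X ≤ 5), we use:
P(0 < X ≤ 5) = P(X ≤ 5) - P(X ≤ 0)
                 = F(5) - F(0)
                 = 0.856732 - 0.000000
                 = 0.856732

So there's approximately a 85.7% chance that X falls in this range.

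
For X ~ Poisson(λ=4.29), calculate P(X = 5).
0.165952

We have X ~ Poisson(λ=4.29).

For a Poisson distribution, the PMF gives us the probability of each outcome.

Using the PMF formula:
P(X = 5) = 0.165952

Rounded to 4 decimal places: 0.1660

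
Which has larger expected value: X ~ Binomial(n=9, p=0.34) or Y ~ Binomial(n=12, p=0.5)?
Y has larger mean (6.0000 > 3.0600)

Compute the expected value for each distribution:

X ~ Binomial(n=9, p=0.34):
E[X] = 3.0600

Y ~ Binomial(n=12, p=0.5):
E[Y] = 6.0000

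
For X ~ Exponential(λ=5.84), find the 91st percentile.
0.4123

We have X ~ Exponential(λ=5.84).

We want to find x such that P(X ≤ x) = 0.91.

This is the 91st percentile, which means 91% of values fall below this point.

Using the inverse CDF (quantile function):
x = F⁻¹(0.91) = 0.4123

Verification: P(X ≤ 0.4123) = 0.91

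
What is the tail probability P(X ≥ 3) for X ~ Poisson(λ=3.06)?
0.590117

We have X ~ Poisson(λ=3.06).

For discrete distributions, P(X ≥ 3) = 1 - P(X ≤ 2).

P(X ≤ 2) = 0.409883
P(X ≥ 3) = 1 - 0.409883 = 0.590117

So there's approximately a 59.0% chance that X is at least 3.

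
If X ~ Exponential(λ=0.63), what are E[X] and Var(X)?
E[X] = 1.5873, Var(X) = 2.5195

We have X ~ Exponential(λ=0.63).

For an Exponential distribution with λ=0.63:

Expected value:
E[X] = 1.5873

Variance:
Var(X) = 2.5195

Standard deviation:
σ = √Var(X) = 1.5873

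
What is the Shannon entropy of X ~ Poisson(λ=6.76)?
2.3609 nats

We have X ~ Poisson(λ=6.76).

The Shannon entropy measures the uncertainty or information content of the distribution.

For a Poisson distribution with λ=6.76:
H(X) = 2.3609 nats

(In bits, this would be 3.4061 bits.)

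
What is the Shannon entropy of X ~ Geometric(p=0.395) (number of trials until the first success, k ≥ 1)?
1.6986 nats

We have X ~ Geometric(p=0.395) (number of trials until the first success, k ≥ 1).

The Shannon entropy measures the uncertainty or information content of the distribution.

For a Geometric distribution with p=0.395 (number of trials until the first success, k ≥ 1):
H(X) = 1.6986 nats

(In bits, this would be 2.4505 bits.)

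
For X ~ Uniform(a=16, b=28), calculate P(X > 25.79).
0.184167

We have X ~ Uniform(a=16, b=28).

P(X > 25.79) = 1 - P(X ≤ 25.79)
                = 1 - F(25.79)
                = 1 - 0.815833
                = 0.184167

So there's approximately a 18.4% chance that X exceeds 25.79.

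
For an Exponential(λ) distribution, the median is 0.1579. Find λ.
λ = 4.3898

For X ~ Exponential(λ), the CDF is F(x) = 1 - e^(-λx).
The median m satisfies F(m) = 0.5:
1 - e^(-λm) = 0.5
e^(-λm) = 0.5
λm = ln(2)
m = ln(2) / λ

Given m = 0.1579:
λ = ln(2) / 0.1579 = 0.693147 / 0.1579 = 4.3898

Verification: ln(2) / 4.3898 = 0.1579 ✓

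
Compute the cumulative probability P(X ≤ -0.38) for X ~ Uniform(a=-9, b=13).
0.391818

We have X ~ Uniform(a=-9, b=13).

The CDF gives us P(X ≤ k).

Using the CDF:
P(X ≤ -0.38) = 0.391818

This means there's approximately a 39.2% chance that X is at most -0.38.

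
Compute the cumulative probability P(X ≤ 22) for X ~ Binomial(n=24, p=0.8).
0.966943

We have X ~ Binomial(n=24, p=0.8).

The CDF gives us P(X ≤ k).

Using the CDF:
P(X ≤ 22) = 0.966943

This means there's approximately a 96.7% chance that X is at most 22.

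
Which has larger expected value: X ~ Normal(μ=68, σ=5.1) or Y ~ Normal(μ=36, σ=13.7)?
X has larger mean (68.0000 > 36.0000)

Compute the expected value for each distribution:

X ~ Normal(μ=68, σ=5.1):
E[X] = 68.0000

Y ~ Normal(μ=36, σ=13.7):
E[Y] = 36.0000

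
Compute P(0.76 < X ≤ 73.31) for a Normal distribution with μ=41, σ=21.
0.910375

We have X ~ Normal(μ=41, σ=21).

To find P(0.76 < X ≤ 73.31), we use:
P(0.76 < X ≤ 73.31) = P(X ≤ 73.31) - P(X ≤ 0.76)
                 = F(73.31) - F(0.76)
                 = 0.938046 - 0.027670
                 = 0.910375

So there's approximately a 91.0% chance that X falls in this range.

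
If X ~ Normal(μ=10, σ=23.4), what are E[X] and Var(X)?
E[X] = 10.0000, Var(X) = 547.5600

We have X ~ Normal(μ=10, σ=23.4).

For a Normal distribution with μ=10, σ=23.4:

Expected value:
E[X] = 10.0000

Variance:
Var(X) = 547.5600

Standard deviation:
σ = √Var(X) = 23.4000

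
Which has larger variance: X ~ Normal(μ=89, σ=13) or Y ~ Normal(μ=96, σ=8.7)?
X has larger variance (169.0000 > 75.6900)

Compute the variance for each distribution:

X ~ Normal(μ=89, σ=13):
Var(X) = 169.0000

Y ~ Normal(μ=96, σ=8.7):
Var(Y) = 75.6900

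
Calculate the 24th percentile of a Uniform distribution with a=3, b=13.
5.4000

We have X ~ Uniform(a=3, b=13).

We want to find x such that P(X ≤ x) = 0.24.

This is the 24th percentile, which means 24% of values fall below this point.

Using the inverse CDF (quantile function):
x = F⁻¹(0.24) = 5.4000

Verification: P(X ≤ 5.4000) = 0.24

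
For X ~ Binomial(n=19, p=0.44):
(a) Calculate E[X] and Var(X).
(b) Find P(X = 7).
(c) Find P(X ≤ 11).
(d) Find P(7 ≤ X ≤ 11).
(a) E[X] = 8.3600, Var(X) = 4.6816
(b) P(X = 7) = 0.153021
(c) P(X ≤ 11) = 0.926167
(d) P(7 ≤ X ≤ 11) = 0.730115

We have X ~ Binomial(n=19, p=0.44).

(a) Moments:
E[X] = 8.3600
Var(X) = 4.6816
σ = √Var(X) = 2.1637

(b) Point probability using PMF:
P(X = 7) = 0.153021

(c) Cumulative probability using CDF:
P(X ≤ 11) = F(11) = 0.926167

(d) Range probability:
P(7 ≤ X ≤ 11) = P(X ≤ 11) - P(X ≤ 6)
                   = F(11) - F(6)
                   = 0.926167 - 0.196053
                   = 0.730115

This means approximately 73.0% of outcomes fall in the interval [7, 11].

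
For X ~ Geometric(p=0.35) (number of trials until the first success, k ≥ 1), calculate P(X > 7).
0.049022

We have X ~ Geometric(p=0.35) (number of trials until the first success, k ≥ 1).

P(X > 7) = 1 - P(X ≤ 7)
                = 1 - F(7)
                = 1 - 0.950978
                = 0.049022

So there's approximately a 4.9% chance that X exceeds 7.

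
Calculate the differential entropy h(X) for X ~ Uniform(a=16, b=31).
2.7081 nats

We have X ~ Uniform(a=16, b=31).

The differential entropy measures the uncertainty or information content of the distribution.

For a Uniform distribution with a=16, b=31:
h(X) = 2.7081 nats

(In bits, this would be 3.9069 bits.)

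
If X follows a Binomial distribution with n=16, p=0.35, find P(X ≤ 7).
0.840595

We have X ~ Binomial(n=16, p=0.35).

The CDF gives us P(X ≤ k).

Using the CDF:
P(X ≤ 7) = 0.840595

This means there's approximately a 84.1% chance that X is at most 7.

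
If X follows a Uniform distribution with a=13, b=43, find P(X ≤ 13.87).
0.029000

We have X ~ Uniform(a=13, b=43).

The CDF gives us P(X ≤ k).

Using the CDF:
P(X ≤ 13.87) = 0.029000

This means there's approximately a 2.9% chance that X is at most 13.87.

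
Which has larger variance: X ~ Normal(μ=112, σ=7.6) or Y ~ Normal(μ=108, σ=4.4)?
X has larger variance (57.7600 > 19.3600)

Compute the variance for each distribution:

X ~ Normal(μ=112, σ=7.6):
Var(X) = 57.7600

Y ~ Normal(μ=108, σ=4.4):
Var(Y) = 19.3600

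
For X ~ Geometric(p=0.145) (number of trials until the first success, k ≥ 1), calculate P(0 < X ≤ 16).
0.918444

We have X ~ Geometric(p=0.145) (number of trials until the first success, k ≥ 1).

To find P(0 < X ≤ 16), we use:
P(0 < X ≤ 16) = P(X ≤ 16) - P(X ≤ 0)
                 = F(16) - F(0)
                 = 0.918444 - 0.000000
                 = 0.918444

So there's approximately a 91.8% chance that X falls in this range.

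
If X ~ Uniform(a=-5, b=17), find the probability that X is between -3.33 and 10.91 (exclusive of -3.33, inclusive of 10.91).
0.647273

We have X ~ Uniform(a=-5, b=17).

To find P(-3.33 < X ≤ 10.91), we use:
P(-3.33 < X ≤ 10.91) = P(X ≤ 10.91) - P(X ≤ -3.33)
                 = F(10.91) - F(-3.33)
                 = 0.723182 - 0.075909
                 = 0.647273

So there's approximately a 64.7% chance that X falls in this range.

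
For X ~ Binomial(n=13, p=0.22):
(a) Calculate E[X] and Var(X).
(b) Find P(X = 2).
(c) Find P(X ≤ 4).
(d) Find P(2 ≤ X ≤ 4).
(a) E[X] = 2.8600, Var(X) = 2.2308
(b) P(X = 2) = 0.245460
(c) P(X ≤ 4) = 0.862912
(d) P(2 ≤ X ≤ 4) = 0.678310

We have X ~ Binomial(n=13, p=0.22).

(a) Moments:
E[X] = 2.8600
Var(X) = 2.2308
σ = √Var(X) = 1.4936

(b) Point probability using PMF:
P(X = 2) = 0.245460

(c) Cumulative probability using CDF:
P(X ≤ 4) = F(4) = 0.862912

(d) Range probability:
P(2 ≤ X ≤ 4) = P(X ≤ 4) - P(X ≤ 1)
                   = F(4) - F(1)
                   = 0.862912 - 0.184602
                   = 0.678310

This means approximately 67.8% of outcomes fall in the interval [2, 4].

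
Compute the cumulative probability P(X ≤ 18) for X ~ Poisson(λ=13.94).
0.885941

We have X ~ Poisson(λ=13.94).

The CDF gives us P(X ≤ k).

Using the CDF:
P(X ≤ 18) = 0.885941

This means there's approximately a 88.6% chance that X is at most 18.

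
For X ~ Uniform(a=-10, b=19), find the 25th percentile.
-2.7500

We have X ~ Uniform(a=-10, b=19).

We want to find x such that P(X ≤ x) = 0.25.

This is the 25th percentile, which means 25% of values fall below this point.

Using the inverse CDF (quantile function):
x = F⁻¹(0.25) = -2.7500

Verification: P(X ≤ -2.7500) = 0.25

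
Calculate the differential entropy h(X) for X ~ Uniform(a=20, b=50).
3.4012 nats

We have X ~ Uniform(a=20, b=50).

The differential entropy measures the uncertainty or information content of the distribution.

For a Uniform distribution with a=20, b=50:
h(X) = 3.4012 nats

(In bits, this would be 4.9069 bits.)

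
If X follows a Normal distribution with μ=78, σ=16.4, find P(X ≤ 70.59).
0.325696

We have X ~ Normal(μ=78, σ=16.4).

The CDF gives us P(X ≤ k).

Using the CDF:
P(X ≤ 70.59) = 0.325696

This means there's approximately a 32.6% chance that X is at most 70.59.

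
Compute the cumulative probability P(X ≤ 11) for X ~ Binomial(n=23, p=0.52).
0.423085

We have X ~ Binomial(n=23, p=0.52).

The CDF gives us P(X ≤ k).

Using the CDF:
P(X ≤ 11) = 0.423085

This means there's approximately a 42.3% chance that X is at most 11.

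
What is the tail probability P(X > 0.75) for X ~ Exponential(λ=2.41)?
0.164064

We have X ~ Exponential(λ=2.41).

P(X > 0.75) = 1 - P(X ≤ 0.75)
                = 1 - F(0.75)
                = 1 - 0.835936
                = 0.164064

So there's approximately a 16.4% chance that X exceeds 0.75.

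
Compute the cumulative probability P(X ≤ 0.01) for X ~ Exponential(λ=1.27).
0.012620

We have X ~ Exponential(λ=1.27).

The CDF gives us P(X ≤ k).

Using the CDF:
P(X ≤ 0.01) = 0.012620

This means there's approximately a 1.3% chance that X is at most 0.01.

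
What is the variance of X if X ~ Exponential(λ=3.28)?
0.0930

We have X ~ Exponential(λ=3.28).

For an Exponential distribution with λ=3.28:
Var(X) = 0.0930

The variance measures the spread of the distribution around the mean.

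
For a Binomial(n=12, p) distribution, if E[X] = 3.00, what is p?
p = 0.25

For a Binomial(n, p) distribution:
E[X] = n × p

Given n = 12 and E[X] = 3.00:
3.00 = 12 × p
p = 3.00 / 12 = 0.25

Verification: Binomial(12, 0.25) has E[X] = 3.00 ✓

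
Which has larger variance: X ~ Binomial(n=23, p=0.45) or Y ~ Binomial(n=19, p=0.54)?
X has larger variance (5.6925 > 4.7196)

Compute the variance for each distribution:

X ~ Binomial(n=23, p=0.45):
Var(X) = 5.6925

Y ~ Binomial(n=19, p=0.54):
Var(Y) = 4.7196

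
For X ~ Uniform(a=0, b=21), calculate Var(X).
36.7500

We have X ~ Uniform(a=0, b=21).

For a Uniform distribution with a=0, b=21:
Var(X) = 36.7500

The variance measures the spread of the distribution around the mean.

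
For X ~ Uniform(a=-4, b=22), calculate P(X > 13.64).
0.321538

We have X ~ Uniform(a=-4, b=22).

P(X > 13.64) = 1 - P(X ≤ 13.64)
                = 1 - F(13.64)
                = 1 - 0.678462
                = 0.321538

So there's approximately a 32.2% chance that X exceeds 13.64.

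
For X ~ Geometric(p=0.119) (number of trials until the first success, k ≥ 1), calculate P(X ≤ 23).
0.945744

We have X ~ Geometric(p=0.119) (number of trials until the first success, k ≥ 1).

The CDF gives us P(X ≤ k).

Using the CDF:
P(X ≤ 23) = 0.945744

This means there's approximately a 94.6% chance that X is at most 23.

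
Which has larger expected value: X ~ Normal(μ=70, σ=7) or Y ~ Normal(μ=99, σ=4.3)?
Y has larger mean (99.0000 > 70.0000)

Compute the expected value for each distribution:

X ~ Normal(μ=70, σ=7):
E[X] = 70.0000

Y ~ Normal(μ=99, σ=4.3):
E[Y] = 99.0000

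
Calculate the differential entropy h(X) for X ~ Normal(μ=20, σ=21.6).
4.4916 nats

We have X ~ Normal(μ=20, σ=21.6).

The differential entropy measures the uncertainty or information content of the distribution.

For a Normal distribution with μ=20, σ=21.6:
h(X) = 4.4916 nats

(In bits, this would be 6.4801 bits.)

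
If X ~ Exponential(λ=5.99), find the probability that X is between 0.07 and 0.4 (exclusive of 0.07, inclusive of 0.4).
0.566425

We have X ~ Exponential(λ=5.99).

To find P(0.07 < X ≤ 0.4), we use:
P(0.07 < X ≤ 0.4) = P(X ≤ 0.4) - P(X ≤ 0.07)
                 = F(0.4) - F(0.07)
                 = 0.908918 - 0.342493
                 = 0.566425

So there's approximately a 56.6% chance that X falls in this range.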